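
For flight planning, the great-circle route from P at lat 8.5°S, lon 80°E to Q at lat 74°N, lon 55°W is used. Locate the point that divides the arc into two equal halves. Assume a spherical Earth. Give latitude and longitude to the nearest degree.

≈ lat 45°N, lon 66°E

Write both endpoints as unit vectors p₁, p₂ with components (cos φ cos λ, cos φ sin λ, sin φ).
The central angle between the endpoints is δ = arccos(p₁·p₂) ≈ 1.912 rad (109.6°).
Interpolate at f = 1/2 with slerp weights a = sin((1−f)δ)/sin δ ≈ 0.867, b = sin(fδ)/sin δ ≈ 0.867.
p = a·p₁ + b·p₂ ≈ (0.286, 0.649, 0.705); φ = arcsin(p_z) ≈ 44.85°, λ = atan2(p_y, p_x) ≈ 66.21°.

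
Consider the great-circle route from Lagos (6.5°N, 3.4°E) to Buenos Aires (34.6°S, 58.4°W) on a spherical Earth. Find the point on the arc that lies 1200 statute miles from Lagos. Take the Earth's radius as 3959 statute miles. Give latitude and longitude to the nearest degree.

Convert each endpoint to a unit vector on the sphere (x = cos φ cos λ, y = cos φ sin λ, z = sin φ).
The central angle between the endpoints is δ = arccos(p₁·p₂) ≈ 1.243 rad (71.2°). The total great-circle distance is δ·R ≈ 1.243 × 3959 ≈ 4920 mi, so the target fraction is f = 1200/4920 ≈ 0.244.
Interpolate at f ≈ 0.244 with slerp weights a = sin((1−f)δ)/sin δ ≈ 0.853, b = sin(fδ)/sin δ ≈ 0.315.
p = a·p₁ + b·p₂ ≈ (0.982, -0.171, -0.082); φ = arcsin(p_z) ≈ -4.73°, λ = atan2(p_y, p_x) ≈ -9.87°.

≈ 5°S, 10°W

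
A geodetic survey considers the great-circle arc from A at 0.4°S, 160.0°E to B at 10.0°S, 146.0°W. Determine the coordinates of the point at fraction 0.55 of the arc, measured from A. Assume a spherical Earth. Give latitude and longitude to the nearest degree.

≈ 6°S, 171°W

The haversine formula gives a central angle δ ≈ 0.952 rad (54.5°) between the endpoints.
Interpolate at f = 0.55 with slerp weights a = sin((1−f)δ)/sin δ ≈ 0.510, b = sin(fδ)/sin δ ≈ 0.614.
p = a·p₁ + b·p₂ ≈ (-0.980, -0.164, -0.110); φ = arcsin(p_z) ≈ -6.32°, λ = atan2(p_y, p_x) ≈ -170.53°.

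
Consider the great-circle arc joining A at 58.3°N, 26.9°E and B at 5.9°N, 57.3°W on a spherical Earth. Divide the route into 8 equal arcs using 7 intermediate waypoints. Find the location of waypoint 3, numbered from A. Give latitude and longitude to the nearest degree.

≈ 46°N, 21°W

Convert each endpoint to a unit vector on the sphere (x = cos φ cos λ, y = cos φ sin λ, z = sin φ).
The central angle between the endpoints is δ = arccos(p₁·p₂) ≈ 1.430 rad (81.9°).
Interpolate at f = 3/8 with slerp weights a = sin((1−f)δ)/sin δ ≈ 0.787, b = sin(fδ)/sin δ ≈ 0.516.
p = a·p₁ + b·p₂ ≈ (0.646, -0.245, 0.723); φ = arcsin(p_z) ≈ 46.29°, λ = atan2(p_y, p_x) ≈ -20.75°.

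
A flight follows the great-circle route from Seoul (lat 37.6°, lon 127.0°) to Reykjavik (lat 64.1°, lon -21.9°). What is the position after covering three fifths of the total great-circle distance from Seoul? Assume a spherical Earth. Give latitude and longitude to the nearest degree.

≈ lat 78°, lon 77°

From cos δ = sin φ₁ sin φ₂ + cos φ₁ cos φ₂ cos Δλ, the central angle is δ ≈ 1.316 rad (75.4°).
Interpolate at f = 3/5 with slerp weights a = sin((1−f)δ)/sin δ ≈ 0.519, b = sin(fδ)/sin δ ≈ 0.734.
p = a·p₁ + b·p₂ ≈ (0.050, 0.209, 0.977); φ = arcsin(p_z) ≈ 77.60°, λ = atan2(p_y, p_x) ≈ 76.59°.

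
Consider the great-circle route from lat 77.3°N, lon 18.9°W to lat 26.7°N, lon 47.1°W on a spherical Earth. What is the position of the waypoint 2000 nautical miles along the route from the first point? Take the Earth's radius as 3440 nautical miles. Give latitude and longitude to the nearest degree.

Convert each endpoint to a unit vector on the sphere (x = cos φ cos λ, y = cos φ sin λ, z = sin φ).
The central angle between the endpoints is δ = arccos(p₁·p₂) ≈ 0.913 rad (52.3°). The total great-circle distance is δ·R ≈ 0.913 × 3440 ≈ 3141 nmi, so the target fraction is f = 2000/3141 ≈ 0.637.
Interpolate at f ≈ 0.637 with slerp weights a = sin((1−f)δ)/sin δ ≈ 0.411, b = sin(fδ)/sin δ ≈ 0.694.
p = a·p₁ + b·p₂ ≈ (0.508, -0.483, 0.713); φ = arcsin(p_z) ≈ 45.49°, λ = atan2(p_y, p_x) ≈ -43.61°.

≈ lat 45°N, lon 44°W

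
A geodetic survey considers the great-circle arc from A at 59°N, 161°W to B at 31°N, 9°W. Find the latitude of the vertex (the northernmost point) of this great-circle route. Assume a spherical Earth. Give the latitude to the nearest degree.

≈ 78°N

The great circle lies in the plane with unit normal n̂ = (p₁ × p₂)/|p₁ × p₂|.
Here n̂_z ≈ +0.208; the vertex latitude is φ_max = arccos|n̂_z| ≈ 78.0°.
Check via Clairaut: cos φ_max = |cos φ₁| · sin C = cos(59.0°)·sin(23.8°) ≈ 0.208, again giving ≈ 78.0°.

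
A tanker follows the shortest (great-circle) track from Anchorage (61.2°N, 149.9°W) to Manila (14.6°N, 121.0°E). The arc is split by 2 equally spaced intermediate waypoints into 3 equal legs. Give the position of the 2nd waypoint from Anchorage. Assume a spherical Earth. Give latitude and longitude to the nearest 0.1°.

Convert each endpoint to a unit vector on the sphere (x = cos φ cos λ, y = cos φ sin λ, z = sin φ).
The central angle between the endpoints is δ = arccos(p₁·p₂) ≈ 1.341 rad (76.8°).
Interpolate at f = 2/3 with slerp weights a = sin((1−f)δ)/sin δ ≈ 0.444, b = sin(fδ)/sin δ ≈ 0.801.
p = a·p₁ + b·p₂ ≈ (-0.584, 0.557, 0.591); φ = arcsin(p_z) ≈ 36.21°, λ = atan2(p_y, p_x) ≈ 136.37°.

≈ (36.2°N, 136.4°E)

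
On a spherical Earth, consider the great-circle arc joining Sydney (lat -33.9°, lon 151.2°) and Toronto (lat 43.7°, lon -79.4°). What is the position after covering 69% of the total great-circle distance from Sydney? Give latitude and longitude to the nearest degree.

≈ lat 28°, lon -130°

The haversine formula gives a central angle δ ≈ 2.444 rad (140.0°) between the endpoints.
Interpolate at f = 0.69 with slerp weights a = sin((1−f)δ)/sin δ ≈ 1.069, b = sin(fδ)/sin δ ≈ 1.546.
p = a·p₁ + b·p₂ ≈ (-0.572, -0.671, 0.472); φ = arcsin(p_z) ≈ 28.14°, λ = atan2(p_y, p_x) ≈ -130.46°.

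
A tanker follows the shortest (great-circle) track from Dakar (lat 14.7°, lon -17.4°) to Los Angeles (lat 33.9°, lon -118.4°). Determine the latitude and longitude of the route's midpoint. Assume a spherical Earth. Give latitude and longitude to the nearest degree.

Convert each endpoint to a unit vector on the sphere (x = cos φ cos λ, y = cos φ sin λ, z = sin φ).
The central angle between the endpoints is δ = arccos(p₁·p₂) ≈ 1.582 rad (90.7°).
Interpolate at f = 1/2 with slerp weights a = sin((1−f)δ)/sin δ ≈ 0.711, b = sin(fδ)/sin δ ≈ 0.711.
p = a·p₁ + b·p₂ ≈ (0.376, -0.725, 0.577); φ = arcsin(p_z) ≈ 35.25°, λ = atan2(p_y, p_x) ≈ -62.61°.

≈ lat 35°, lon -63°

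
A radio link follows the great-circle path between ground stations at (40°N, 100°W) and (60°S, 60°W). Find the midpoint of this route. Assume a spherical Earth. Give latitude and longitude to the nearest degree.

≈ (11°S, 84°W)

Write both endpoints as unit vectors p₁, p₂ with components (cos φ cos λ, cos φ sin λ, sin φ).
The central angle between the endpoints is δ = arccos(p₁·p₂) ≈ 1.837 rad (105.3°).
Interpolate at f = 1/2 with slerp weights a = sin((1−f)δ)/sin δ ≈ 0.824, b = sin(fδ)/sin δ ≈ 0.824.
p = a·p₁ + b·p₂ ≈ (0.096, -0.978, -0.184); φ = arcsin(p_z) ≈ -10.60°, λ = atan2(p_y, p_x) ≈ -84.37°.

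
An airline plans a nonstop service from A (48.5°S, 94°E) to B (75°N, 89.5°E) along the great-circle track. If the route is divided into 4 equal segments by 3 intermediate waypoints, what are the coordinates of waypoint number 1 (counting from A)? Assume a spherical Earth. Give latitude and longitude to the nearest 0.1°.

Write both endpoints as unit vectors p₁, p₂ with components (cos φ cos λ, cos φ sin λ, sin φ).
The central angle between the endpoints is δ = arccos(p₁·p₂) ≈ 2.156 rad (123.5°).
Interpolate at f = 1/4 with slerp weights a = sin((1−f)δ)/sin δ ≈ 1.198, b = sin(fδ)/sin δ ≈ 0.616.
p = a·p₁ + b·p₂ ≈ (-0.054, 0.952, -0.303); φ = arcsin(p_z) ≈ -17.62°, λ = atan2(p_y, p_x) ≈ 93.25°.

≈ (17.6°S, 93.2°E)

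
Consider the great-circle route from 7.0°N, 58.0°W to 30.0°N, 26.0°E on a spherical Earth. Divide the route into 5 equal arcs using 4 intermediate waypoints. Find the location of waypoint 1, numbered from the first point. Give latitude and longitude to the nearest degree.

Write both endpoints as unit vectors p₁, p₂ with components (cos φ cos λ, cos φ sin λ, sin φ).
The central angle between the endpoints is δ = arccos(p₁·p₂) ≈ 1.419 rad (81.3°).
Interpolate at f = 1/5 with slerp weights a = sin((1−f)δ)/sin δ ≈ 0.917, b = sin(fδ)/sin δ ≈ 0.283.
p = a·p₁ + b·p₂ ≈ (0.703, -0.665, 0.253); φ = arcsin(p_z) ≈ 14.68°, λ = atan2(p_y, p_x) ≈ -43.39°.

≈ 15°N, 43°W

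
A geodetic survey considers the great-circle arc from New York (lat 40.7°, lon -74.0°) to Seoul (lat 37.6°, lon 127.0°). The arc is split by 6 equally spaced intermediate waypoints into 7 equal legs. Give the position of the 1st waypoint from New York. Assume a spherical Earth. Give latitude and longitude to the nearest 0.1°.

≈ lat 54.1°, lon -80.9°

The haversine formula gives a central angle δ ≈ 1.734 rad (99.4°) between the endpoints.
Interpolate at f = 1/7 with slerp weights a = sin((1−f)δ)/sin δ ≈ 1.010, b = sin(fδ)/sin δ ≈ 0.249.
p = a·p₁ + b·p₂ ≈ (0.093, -0.579, 0.810); φ = arcsin(p_z) ≈ 54.12°, λ = atan2(p_y, p_x) ≈ -80.92°.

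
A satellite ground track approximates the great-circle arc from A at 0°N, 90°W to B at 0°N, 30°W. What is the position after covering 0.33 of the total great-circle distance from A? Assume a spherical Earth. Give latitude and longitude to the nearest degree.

≈ 0°N, 70°W

The haversine formula gives a central angle δ ≈ 1.047 rad (60.0°) between the endpoints.
Interpolate at f = 0.33 with slerp weights a = sin((1−f)δ)/sin δ ≈ 0.745, b = sin(fδ)/sin δ ≈ 0.391.
p = a·p₁ + b·p₂ ≈ (0.339, -0.941, 0.000); φ = arcsin(p_z) ≈ 0.00°, λ = atan2(p_y, p_x) ≈ -70.20°.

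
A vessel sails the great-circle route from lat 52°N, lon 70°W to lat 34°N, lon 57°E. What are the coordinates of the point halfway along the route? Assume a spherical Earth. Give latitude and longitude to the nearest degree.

From cos δ = sin φ₁ sin φ₂ + cos φ₁ cos φ₂ cos Δλ, the central angle is δ ≈ 1.437 rad (82.3°).
Interpolate at f = 1/2 with slerp weights a = sin((1−f)δ)/sin δ ≈ 0.664, b = sin(fδ)/sin δ ≈ 0.664.
p = a·p₁ + b·p₂ ≈ (0.440, 0.078, 0.895); φ = arcsin(p_z) ≈ 63.48°, λ = atan2(p_y, p_x) ≈ 10.00°.

≈ lat 63°N, lon 10°E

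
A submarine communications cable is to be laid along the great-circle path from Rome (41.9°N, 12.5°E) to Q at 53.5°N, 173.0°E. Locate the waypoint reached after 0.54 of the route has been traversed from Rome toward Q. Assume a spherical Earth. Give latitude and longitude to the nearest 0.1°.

The haversine formula gives a central angle δ ≈ 1.451 rad (83.1°) between the endpoints.
Interpolate at f = 0.54 with slerp weights a = sin((1−f)δ)/sin δ ≈ 0.623, b = sin(fδ)/sin δ ≈ 0.711.
p = a·p₁ + b·p₂ ≈ (0.033, 0.152, 0.988); φ = arcsin(p_z) ≈ 81.05°, λ = atan2(p_y, p_x) ≈ 77.62°.

≈ 81.0°N, 77.6°E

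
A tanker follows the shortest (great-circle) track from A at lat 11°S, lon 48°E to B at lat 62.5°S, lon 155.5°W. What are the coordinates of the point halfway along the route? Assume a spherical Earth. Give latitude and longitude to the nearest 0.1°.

≈ lat 61.4°S, lon 66.3°E

From cos δ = sin φ₁ sin φ₂ + cos φ₁ cos φ₂ cos Δλ, the central angle is δ ≈ 1.820 rad (104.3°).
Interpolate at f = 1/2 with slerp weights a = sin((1−f)δ)/sin δ ≈ 0.815, b = sin(fδ)/sin δ ≈ 0.815.
p = a·p₁ + b·p₂ ≈ (0.193, 0.438, -0.878); φ = arcsin(p_z) ≈ -61.40°, λ = atan2(p_y, p_x) ≈ 66.26°.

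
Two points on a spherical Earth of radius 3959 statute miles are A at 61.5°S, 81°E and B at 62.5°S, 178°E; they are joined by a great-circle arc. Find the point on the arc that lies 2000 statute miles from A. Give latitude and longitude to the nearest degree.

Convert each endpoint to a unit vector on the sphere (x = cos φ cos λ, y = cos φ sin λ, z = sin φ).
The central angle between the endpoints is δ = arccos(p₁·p₂) ≈ 0.719 rad (41.2°). The total great-circle distance is δ·R ≈ 0.719 × 3959 ≈ 2845 mi, so the target fraction is f = 2000/2845 ≈ 0.703.
Interpolate at f ≈ 0.703 with slerp weights a = sin((1−f)δ)/sin δ ≈ 0.322, b = sin(fδ)/sin δ ≈ 0.735.
p = a·p₁ + b·p₂ ≈ (-0.315, 0.164, -0.935); φ = arcsin(p_z) ≈ -69.20°, λ = atan2(p_y, p_x) ≈ 152.58°.

≈ 69°S, 153°E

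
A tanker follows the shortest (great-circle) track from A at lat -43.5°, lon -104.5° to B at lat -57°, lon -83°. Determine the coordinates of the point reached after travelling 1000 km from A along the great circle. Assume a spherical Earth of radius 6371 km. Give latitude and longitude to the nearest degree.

Write both endpoints as unit vectors p₁, p₂ with components (cos φ cos λ, cos φ sin λ, sin φ).
The central angle between the endpoints is δ = arccos(p₁·p₂) ≈ 0.334 rad (19.1°). The total great-circle distance is δ·R ≈ 0.334 × 6371 ≈ 2125 km, so the target fraction is f = 1000/2125 ≈ 0.471.
Interpolate at f ≈ 0.471 with slerp weights a = sin((1−f)δ)/sin δ ≈ 0.537, b = sin(fδ)/sin δ ≈ 0.477.
p = a·p₁ + b·p₂ ≈ (-0.066, -0.635, -0.770); φ = arcsin(p_z) ≈ -50.33°, λ = atan2(p_y, p_x) ≈ -95.91°.

≈ lat -50°, lon -96°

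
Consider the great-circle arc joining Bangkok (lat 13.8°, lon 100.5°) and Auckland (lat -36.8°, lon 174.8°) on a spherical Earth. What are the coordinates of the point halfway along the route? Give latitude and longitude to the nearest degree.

Write both endpoints as unit vectors p₁, p₂ with components (cos φ cos λ, cos φ sin λ, sin φ).
The central angle between the endpoints is δ = arccos(p₁·p₂) ≈ 1.503 rad (86.1°).
Interpolate at f = 1/2 with slerp weights a = sin((1−f)δ)/sin δ ≈ 0.684, b = sin(fδ)/sin δ ≈ 0.684.
p = a·p₁ + b·p₂ ≈ (-0.667, 0.703, -0.247); φ = arcsin(p_z) ≈ -14.28°, λ = atan2(p_y, p_x) ≈ 133.48°.

≈ lat -14°, lon 133°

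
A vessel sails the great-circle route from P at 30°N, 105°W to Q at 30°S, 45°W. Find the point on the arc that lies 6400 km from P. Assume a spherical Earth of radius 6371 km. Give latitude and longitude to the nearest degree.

From cos δ = sin φ₁ sin φ₂ + cos φ₁ cos φ₂ cos Δλ, the central angle is δ ≈ 1.445 rad (82.8°). The total great-circle distance is δ·R ≈ 1.445 × 6371 ≈ 9209 km, so the target fraction is f = 6400/9209 ≈ 0.695.
Interpolate at f ≈ 0.695 with slerp weights a = sin((1−f)δ)/sin δ ≈ 0.430, b = sin(fδ)/sin δ ≈ 0.851.
p = a·p₁ + b·p₂ ≈ (0.424, -0.881, -0.210); φ = arcsin(p_z) ≈ -12.14°, λ = atan2(p_y, p_x) ≈ -64.27°.

≈ 12°S, 64°W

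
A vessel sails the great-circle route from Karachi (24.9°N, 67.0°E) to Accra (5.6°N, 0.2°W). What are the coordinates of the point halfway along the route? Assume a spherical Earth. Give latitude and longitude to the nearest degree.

≈ (18°N, 32°E)

From cos δ = sin φ₁ sin φ₂ + cos φ₁ cos φ₂ cos Δλ, the central angle is δ ≈ 1.169 rad (67.0°).
Interpolate at f = 1/2 with slerp weights a = sin((1−f)δ)/sin δ ≈ 0.600, b = sin(fδ)/sin δ ≈ 0.600.
p = a·p₁ + b·p₂ ≈ (0.809, 0.499, 0.311); φ = arcsin(p_z) ≈ 18.12°, λ = atan2(p_y, p_x) ≈ 31.64°.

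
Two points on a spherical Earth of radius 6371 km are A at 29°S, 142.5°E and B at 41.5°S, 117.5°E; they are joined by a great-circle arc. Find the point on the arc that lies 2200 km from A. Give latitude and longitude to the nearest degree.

≈ 40°S, 122°E

From cos δ = sin φ₁ sin φ₂ + cos φ₁ cos φ₂ cos Δλ, the central angle is δ ≈ 0.415 rad (23.8°). The total great-circle distance is δ·R ≈ 0.415 × 6371 ≈ 2647 km, so the target fraction is f = 2200/2647 ≈ 0.831.
Interpolate at f ≈ 0.831 with slerp weights a = sin((1−f)δ)/sin δ ≈ 0.174, b = sin(fδ)/sin δ ≈ 0.839.
p = a·p₁ + b·p₂ ≈ (-0.411, 0.650, -0.640); φ = arcsin(p_z) ≈ -39.78°, λ = atan2(p_y, p_x) ≈ 122.29°.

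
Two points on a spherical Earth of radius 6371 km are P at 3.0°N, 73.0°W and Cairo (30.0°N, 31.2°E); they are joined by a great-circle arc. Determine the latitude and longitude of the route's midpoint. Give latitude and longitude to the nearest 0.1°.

≈ 25.7°N, 26.1°W

Write both endpoints as unit vectors p₁, p₂ with components (cos φ cos λ, cos φ sin λ, sin φ).
The central angle between the endpoints is δ = arccos(p₁·p₂) ≈ 1.758 rad (100.7°).
Interpolate at f = 1/2 with slerp weights a = sin((1−f)δ)/sin δ ≈ 0.784, b = sin(fδ)/sin δ ≈ 0.784.
p = a·p₁ + b·p₂ ≈ (0.809, -0.397, 0.433); φ = arcsin(p_z) ≈ 25.65°, λ = atan2(p_y, p_x) ≈ -26.12°.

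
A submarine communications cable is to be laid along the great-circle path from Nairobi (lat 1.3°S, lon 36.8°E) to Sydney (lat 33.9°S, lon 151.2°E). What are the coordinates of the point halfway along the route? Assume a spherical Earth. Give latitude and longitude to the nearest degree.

Write both endpoints as unit vectors p₁, p₂ with components (cos φ cos λ, cos φ sin λ, sin φ).
The central angle between the endpoints is δ = arccos(p₁·p₂) ≈ 1.907 rad (109.3°).
Interpolate at f = 1/2 with slerp weights a = sin((1−f)δ)/sin δ ≈ 0.864, b = sin(fδ)/sin δ ≈ 0.864.
p = a·p₁ + b·p₂ ≈ (0.063, 0.863, -0.501); φ = arcsin(p_z) ≈ -30.10°, λ = atan2(p_y, p_x) ≈ 85.81°.

≈ lat 30°S, lon 86°E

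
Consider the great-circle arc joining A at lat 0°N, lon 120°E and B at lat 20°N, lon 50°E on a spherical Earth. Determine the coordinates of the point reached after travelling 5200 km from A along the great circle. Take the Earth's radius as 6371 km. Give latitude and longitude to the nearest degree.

≈ lat 15°N, lon 75°E

The haversine formula gives a central angle δ ≈ 1.244 rad (71.3°) between the endpoints. The total great-circle distance is δ·R ≈ 1.244 × 6371 ≈ 7923 km, so the target fraction is f = 5200/7923 ≈ 0.656.
Interpolate at f ≈ 0.656 with slerp weights a = sin((1−f)δ)/sin δ ≈ 0.438, b = sin(fδ)/sin δ ≈ 0.769.
p = a·p₁ + b·p₂ ≈ (0.246, 0.933, 0.263); φ = arcsin(p_z) ≈ 15.26°, λ = atan2(p_y, p_x) ≈ 75.24°.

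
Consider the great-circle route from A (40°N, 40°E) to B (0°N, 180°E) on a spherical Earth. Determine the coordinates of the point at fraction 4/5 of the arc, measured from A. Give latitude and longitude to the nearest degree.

≈ (20°N, 164°E)

Write both endpoints as unit vectors p₁, p₂ with components (cos φ cos λ, cos φ sin λ, sin φ).
The central angle between the endpoints is δ = arccos(p₁·p₂) ≈ 2.198 rad (125.9°).
Interpolate at f = 4/5 with slerp weights a = sin((1−f)δ)/sin δ ≈ 0.526, b = sin(fδ)/sin δ ≈ 1.213.
p = a·p₁ + b·p₂ ≈ (-0.905, 0.259, 0.338); φ = arcsin(p_z) ≈ 19.74°, λ = atan2(p_y, p_x) ≈ 164.04°.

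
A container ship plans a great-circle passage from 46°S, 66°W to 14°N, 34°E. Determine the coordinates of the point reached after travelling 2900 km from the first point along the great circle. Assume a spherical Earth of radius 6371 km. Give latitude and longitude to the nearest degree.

The haversine formula gives a central angle δ ≈ 1.866 rad (106.9°) between the endpoints. The total great-circle distance is δ·R ≈ 1.866 × 6371 ≈ 11889 km, so the target fraction is f = 2900/11889 ≈ 0.244.
Interpolate at f ≈ 0.244 with slerp weights a = sin((1−f)δ)/sin δ ≈ 1.032, b = sin(fδ)/sin δ ≈ 0.460.
p = a·p₁ + b·p₂ ≈ (0.661, -0.406, -0.631); φ = arcsin(p_z) ≈ -39.13°, λ = atan2(p_y, p_x) ≈ -31.52°.

≈ 39°S, 32°W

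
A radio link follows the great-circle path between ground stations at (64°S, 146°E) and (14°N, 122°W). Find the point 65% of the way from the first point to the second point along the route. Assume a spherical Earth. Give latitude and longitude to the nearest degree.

From cos δ = sin φ₁ sin φ₂ + cos φ₁ cos φ₂ cos Δλ, the central angle is δ ≈ 1.805 rad (103.4°).
Interpolate at f = 0.65 with slerp weights a = sin((1−f)δ)/sin δ ≈ 0.607, b = sin(fδ)/sin δ ≈ 0.948.
p = a·p₁ + b·p₂ ≈ (-0.708, -0.631, -0.316); φ = arcsin(p_z) ≈ -18.45°, λ = atan2(p_y, p_x) ≈ -138.29°.

≈ (18°S, 138°W)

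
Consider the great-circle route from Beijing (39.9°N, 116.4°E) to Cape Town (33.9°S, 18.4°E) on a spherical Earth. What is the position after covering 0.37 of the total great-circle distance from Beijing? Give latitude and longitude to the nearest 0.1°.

≈ 15.1°N, 75.8°E

The haversine formula gives a central angle δ ≈ 2.034 rad (116.5°) between the endpoints.
Interpolate at f = 0.37 with slerp weights a = sin((1−f)δ)/sin δ ≈ 1.071, b = sin(fδ)/sin δ ≈ 0.764.
p = a·p₁ + b·p₂ ≈ (0.236, 0.936, 0.261); φ = arcsin(p_z) ≈ 15.13°, λ = atan2(p_y, p_x) ≈ 75.84°.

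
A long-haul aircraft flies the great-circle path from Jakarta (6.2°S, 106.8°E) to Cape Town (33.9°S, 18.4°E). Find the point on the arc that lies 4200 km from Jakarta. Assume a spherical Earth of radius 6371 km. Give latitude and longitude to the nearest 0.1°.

≈ 25.0°S, 72.6°E

Write both endpoints as unit vectors p₁, p₂ with components (cos φ cos λ, cos φ sin λ, sin φ).
The central angle between the endpoints is δ = arccos(p₁·p₂) ≈ 1.487 rad (85.2°). The total great-circle distance is δ·R ≈ 1.487 × 6371 ≈ 9476 km, so the target fraction is f = 4200/9476 ≈ 0.443.
Interpolate at f ≈ 0.443 with slerp weights a = sin((1−f)δ)/sin δ ≈ 0.739, b = sin(fδ)/sin δ ≈ 0.615.
p = a·p₁ + b·p₂ ≈ (0.272, 0.865, -0.423); φ = arcsin(p_z) ≈ -25.00°, λ = atan2(p_y, p_x) ≈ 72.56°.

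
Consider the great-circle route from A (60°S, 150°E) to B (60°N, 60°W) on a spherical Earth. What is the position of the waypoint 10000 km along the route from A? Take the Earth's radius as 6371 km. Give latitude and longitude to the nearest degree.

The haversine formula gives a central angle δ ≈ 2.882 rad (165.1°) between the endpoints. The total great-circle distance is δ·R ≈ 2.882 × 6371 ≈ 18362 km, so the target fraction is f = 10000/18362 ≈ 0.545.
Interpolate at f ≈ 0.545 with slerp weights a = sin((1−f)δ)/sin δ ≈ 3.767, b = sin(fδ)/sin δ ≈ 3.896.
p = a·p₁ + b·p₂ ≈ (-0.657, -0.745, 0.112); φ = arcsin(p_z) ≈ 6.43°, λ = atan2(p_y, p_x) ≈ -131.40°.

≈ (6°N, 131°W)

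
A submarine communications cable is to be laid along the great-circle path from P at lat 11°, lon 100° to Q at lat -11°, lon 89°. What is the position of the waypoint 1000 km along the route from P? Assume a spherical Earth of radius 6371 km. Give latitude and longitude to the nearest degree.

From cos δ = sin φ₁ sin φ₂ + cos φ₁ cos φ₂ cos Δλ, the central angle is δ ≈ 0.429 rad (24.6°). The total great-circle distance is δ·R ≈ 0.429 × 6371 ≈ 2732 km, so the target fraction is f = 1000/2732 ≈ 0.366.
Interpolate at f ≈ 0.366 with slerp weights a = sin((1−f)δ)/sin δ ≈ 0.646, b = sin(fδ)/sin δ ≈ 0.376.
p = a·p₁ + b·p₂ ≈ (-0.104, 0.993, 0.051); φ = arcsin(p_z) ≈ 2.95°, λ = atan2(p_y, p_x) ≈ 95.96°.

≈ lat 3°, lon 96°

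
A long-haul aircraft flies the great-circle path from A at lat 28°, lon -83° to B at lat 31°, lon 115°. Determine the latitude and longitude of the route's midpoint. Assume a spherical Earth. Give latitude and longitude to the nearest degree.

From cos δ = sin φ₁ sin φ₂ + cos φ₁ cos φ₂ cos Δλ, the central angle is δ ≈ 2.069 rad (118.6°).
Interpolate at f = 1/2 with slerp weights a = sin((1−f)δ)/sin δ ≈ 0.979, b = sin(fδ)/sin δ ≈ 0.979.
p = a·p₁ + b·p₂ ≈ (-0.249, -0.097, 0.964); φ = arcsin(p_z) ≈ 74.48°, λ = atan2(p_y, p_x) ≈ -158.66°.

≈ lat 74°, lon -159°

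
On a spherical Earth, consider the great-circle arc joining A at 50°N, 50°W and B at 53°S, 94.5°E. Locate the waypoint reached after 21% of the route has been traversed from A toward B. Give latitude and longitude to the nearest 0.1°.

≈ 30.8°N, 13.7°W

From cos δ = sin φ₁ sin φ₂ + cos φ₁ cos φ₂ cos Δλ, the central angle is δ ≈ 2.756 rad (157.9°).
Interpolate at f = 0.21 with slerp weights a = sin((1−f)δ)/sin δ ≈ 2.186, b = sin(fδ)/sin δ ≈ 1.456.
p = a·p₁ + b·p₂ ≈ (0.835, -0.203, 0.512); φ = arcsin(p_z) ≈ 30.80°, λ = atan2(p_y, p_x) ≈ -13.67°.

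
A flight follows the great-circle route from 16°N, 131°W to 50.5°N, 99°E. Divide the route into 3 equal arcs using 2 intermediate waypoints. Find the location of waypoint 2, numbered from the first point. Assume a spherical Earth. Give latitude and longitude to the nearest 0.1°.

The haversine formula gives a central angle δ ≈ 1.752 rad (100.4°) between the endpoints.
Interpolate at f = 2/3 with slerp weights a = sin((1−f)δ)/sin δ ≈ 0.561, b = sin(fδ)/sin δ ≈ 0.935.
p = a·p₁ + b·p₂ ≈ (-0.447, 0.181, 0.876); φ = arcsin(p_z) ≈ 61.19°, λ = atan2(p_y, p_x) ≈ 157.95°.

≈ 61.2°N, 157.9°E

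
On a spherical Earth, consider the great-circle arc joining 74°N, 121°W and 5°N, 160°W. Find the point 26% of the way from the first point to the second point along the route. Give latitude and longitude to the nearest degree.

≈ 57°N, 144°W

The haversine formula gives a central angle δ ≈ 1.269 rad (72.7°) between the endpoints.
Interpolate at f = 0.26 with slerp weights a = sin((1−f)δ)/sin δ ≈ 0.845, b = sin(fδ)/sin δ ≈ 0.339.
p = a·p₁ + b·p₂ ≈ (-0.438, -0.315, 0.842); φ = arcsin(p_z) ≈ 57.36°, λ = atan2(p_y, p_x) ≈ -144.23°.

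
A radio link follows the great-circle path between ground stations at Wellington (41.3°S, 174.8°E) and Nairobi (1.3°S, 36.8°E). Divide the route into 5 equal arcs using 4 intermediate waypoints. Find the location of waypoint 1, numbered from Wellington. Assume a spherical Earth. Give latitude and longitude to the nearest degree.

Convert each endpoint to a unit vector on the sphere (x = cos φ cos λ, y = cos φ sin λ, z = sin φ).
The central angle between the endpoints is δ = arccos(p₁·p₂) ≈ 2.145 rad (122.9°).
Interpolate at f = 1/5 with slerp weights a = sin((1−f)δ)/sin δ ≈ 1.178, b = sin(fδ)/sin δ ≈ 0.495.
p = a·p₁ + b·p₂ ≈ (-0.485, 0.377, -0.789); φ = arcsin(p_z) ≈ -52.10°, λ = atan2(p_y, p_x) ≈ 142.15°.

≈ 52°S, 142°E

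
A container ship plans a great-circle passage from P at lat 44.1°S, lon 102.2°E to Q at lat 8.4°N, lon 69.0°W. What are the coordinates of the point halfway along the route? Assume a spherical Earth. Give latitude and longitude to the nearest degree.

≈ lat 61°S, lon 48°W

Convert each endpoint to a unit vector on the sphere (x = cos φ cos λ, y = cos φ sin λ, z = sin φ).
The central angle between the endpoints is δ = arccos(p₁·p₂) ≈ 2.504 rad (143.5°).
Interpolate at f = 1/2 with slerp weights a = sin((1−f)δ)/sin δ ≈ 1.596, b = sin(fδ)/sin δ ≈ 1.596.
p = a·p₁ + b·p₂ ≈ (0.324, -0.354, -0.878); φ = arcsin(p_z) ≈ -61.35°, λ = atan2(p_y, p_x) ≈ -47.55°.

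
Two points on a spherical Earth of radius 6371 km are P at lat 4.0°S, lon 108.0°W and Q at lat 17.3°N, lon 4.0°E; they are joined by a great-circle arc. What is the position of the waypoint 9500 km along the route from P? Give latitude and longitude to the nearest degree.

Convert each endpoint to a unit vector on the sphere (x = cos φ cos λ, y = cos φ sin λ, z = sin φ).
The central angle between the endpoints is δ = arccos(p₁·p₂) ≈ 1.958 rad (112.2°). The total great-circle distance is δ·R ≈ 1.958 × 6371 ≈ 12474 km, so the target fraction is f = 9500/12474 ≈ 0.762.
Interpolate at f ≈ 0.762 with slerp weights a = sin((1−f)δ)/sin δ ≈ 0.486, b = sin(fδ)/sin δ ≈ 1.076.
p = a·p₁ + b·p₂ ≈ (0.875, -0.389, 0.286); φ = arcsin(p_z) ≈ 16.63°, λ = atan2(p_y, p_x) ≈ -23.98°.

≈ lat 17°N, lon 24°W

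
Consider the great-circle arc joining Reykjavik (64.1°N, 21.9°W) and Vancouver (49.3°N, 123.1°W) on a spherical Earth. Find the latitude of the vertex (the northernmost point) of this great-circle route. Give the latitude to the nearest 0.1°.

≈ 69.0°N

The great circle lies in the plane with unit normal n̂ = (p₁ × p₂)/|p₁ × p₂|.
Here n̂_z ≈ -0.359; the vertex latitude is φ_max = arccos|n̂_z| ≈ 69.0°.
Check via Clairaut: cos φ_max = |cos φ₁| · sin C = cos(64.1°)·sin(55.2°) ≈ 0.359, again giving ≈ 69.0°.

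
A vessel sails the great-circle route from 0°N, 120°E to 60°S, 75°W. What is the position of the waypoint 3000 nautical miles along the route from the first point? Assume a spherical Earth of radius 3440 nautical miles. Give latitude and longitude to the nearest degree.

≈ 49°S, 130°E

From cos δ = sin φ₁ sin φ₂ + cos φ₁ cos φ₂ cos Δλ, the central angle is δ ≈ 2.075 rad (118.9°). The total great-circle distance is δ·R ≈ 2.075 × 3440 ≈ 7137 nmi, so the target fraction is f = 3000/7137 ≈ 0.420.
Interpolate at f ≈ 0.420 with slerp weights a = sin((1−f)δ)/sin δ ≈ 1.066, b = sin(fδ)/sin δ ≈ 0.874.
p = a·p₁ + b·p₂ ≈ (-0.420, 0.500, -0.757); φ = arcsin(p_z) ≈ -49.22°, λ = atan2(p_y, p_x) ≈ 129.98°.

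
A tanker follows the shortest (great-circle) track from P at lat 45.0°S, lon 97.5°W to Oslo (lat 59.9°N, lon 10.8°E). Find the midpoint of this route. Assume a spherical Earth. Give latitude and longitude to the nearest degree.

Write both endpoints as unit vectors p₁, p₂ with components (cos φ cos λ, cos φ sin λ, sin φ).
The central angle between the endpoints is δ = arccos(p₁·p₂) ≈ 2.379 rad (136.3°).
Interpolate at f = 1/2 with slerp weights a = sin((1−f)δ)/sin δ ≈ 1.344, b = sin(fδ)/sin δ ≈ 1.344.
p = a·p₁ + b·p₂ ≈ (0.538, -0.816, 0.212); φ = arcsin(p_z) ≈ 12.26°, λ = atan2(p_y, p_x) ≈ -56.60°.

≈ lat 12°N, lon 57°W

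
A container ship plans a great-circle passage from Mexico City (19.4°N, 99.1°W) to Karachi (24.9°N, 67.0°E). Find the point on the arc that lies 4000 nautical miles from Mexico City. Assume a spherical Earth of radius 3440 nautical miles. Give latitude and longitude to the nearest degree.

Write both endpoints as unit vectors p₁, p₂ with components (cos φ cos λ, cos φ sin λ, sin φ).
The central angle between the endpoints is δ = arccos(p₁·p₂) ≈ 2.333 rad (133.7°). The total great-circle distance is δ·R ≈ 2.333 × 3440 ≈ 8026 nmi, so the target fraction is f = 4000/8026 ≈ 0.498.
Interpolate at f ≈ 0.498 with slerp weights a = sin((1−f)δ)/sin δ ≈ 1.273, b = sin(fδ)/sin δ ≈ 1.269.
p = a·p₁ + b·p₂ ≈ (0.260, -0.126, 0.957); φ = arcsin(p_z) ≈ 73.21°, λ = atan2(p_y, p_x) ≈ -25.90°.

≈ 73°N, 26°W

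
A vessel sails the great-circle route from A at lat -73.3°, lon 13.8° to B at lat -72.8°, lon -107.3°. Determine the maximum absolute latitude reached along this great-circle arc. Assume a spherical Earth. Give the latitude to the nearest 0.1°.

The great circle lies in the plane with unit normal n̂ = (p₁ × p₂)/|p₁ × p₂|.
Here n̂_z ≈ -0.148; the vertex latitude is φ_max = arccos|n̂_z| ≈ 81.5°.
Check via Clairaut: cos φ_max = |cos φ₁| · sin C = cos(73.3°)·sin(149.0°) ≈ 0.148, again giving ≈ 81.5°.

≈ -81.5°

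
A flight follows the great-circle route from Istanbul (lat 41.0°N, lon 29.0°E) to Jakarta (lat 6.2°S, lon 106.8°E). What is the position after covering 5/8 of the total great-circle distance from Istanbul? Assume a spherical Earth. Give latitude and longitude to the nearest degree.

≈ lat 15°N, lon 83°E

Write both endpoints as unit vectors p₁, p₂ with components (cos φ cos λ, cos φ sin λ, sin φ).
The central angle between the endpoints is δ = arccos(p₁·p₂) ≈ 1.483 rad (85.0°).
Interpolate at f = 5/8 with slerp weights a = sin((1−f)δ)/sin δ ≈ 0.530, b = sin(fδ)/sin δ ≈ 0.803.
p = a·p₁ + b·p₂ ≈ (0.119, 0.958, 0.261); φ = arcsin(p_z) ≈ 15.13°, λ = atan2(p_y, p_x) ≈ 82.91°.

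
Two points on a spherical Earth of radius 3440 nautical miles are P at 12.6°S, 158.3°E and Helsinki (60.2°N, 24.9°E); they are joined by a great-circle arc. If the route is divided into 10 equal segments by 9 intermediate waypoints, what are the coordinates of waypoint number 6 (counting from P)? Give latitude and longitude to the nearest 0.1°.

Convert each endpoint to a unit vector on the sphere (x = cos φ cos λ, y = cos φ sin λ, z = sin φ).
The central angle between the endpoints is δ = arccos(p₁·p₂) ≈ 2.121 rad (121.5°).
Interpolate at f = 6/10 with slerp weights a = sin((1−f)δ)/sin δ ≈ 0.880, b = sin(fδ)/sin δ ≈ 1.121.
p = a·p₁ + b·p₂ ≈ (-0.292, 0.552, 0.781); φ = arcsin(p_z) ≈ 51.34°, λ = atan2(p_y, p_x) ≈ 117.91°.

≈ 51.3°N, 117.9°E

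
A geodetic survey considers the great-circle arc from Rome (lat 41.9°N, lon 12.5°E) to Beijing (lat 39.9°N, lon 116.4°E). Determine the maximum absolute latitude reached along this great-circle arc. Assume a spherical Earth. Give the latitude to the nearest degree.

≈ 55°N

The great circle lies in the plane with unit normal n̂ = (p₁ × p₂)/|p₁ × p₂|.
Here n̂_z ≈ +0.579; the vertex latitude is φ_max = arccos|n̂_z| ≈ 54.6°.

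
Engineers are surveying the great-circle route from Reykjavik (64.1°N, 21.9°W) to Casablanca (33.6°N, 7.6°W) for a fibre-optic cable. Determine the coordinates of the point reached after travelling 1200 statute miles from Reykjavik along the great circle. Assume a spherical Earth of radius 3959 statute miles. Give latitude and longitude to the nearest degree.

The haversine formula gives a central angle δ ≈ 0.554 rad (31.7°) between the endpoints. The total great-circle distance is δ·R ≈ 0.554 × 3959 ≈ 2194 mi, so the target fraction is f = 1200/2194 ≈ 0.547.
Interpolate at f ≈ 0.547 with slerp weights a = sin((1−f)δ)/sin δ ≈ 0.472, b = sin(fδ)/sin δ ≈ 0.567.
p = a·p₁ + b·p₂ ≈ (0.660, -0.139, 0.739); φ = arcsin(p_z) ≈ 47.61°, λ = atan2(p_y, p_x) ≈ -11.93°.

≈ 48°N, 12°W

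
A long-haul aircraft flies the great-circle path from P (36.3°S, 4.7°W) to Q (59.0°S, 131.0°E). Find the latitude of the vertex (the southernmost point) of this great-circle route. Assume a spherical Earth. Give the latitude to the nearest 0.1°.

The great circle lies in the plane with unit normal n̂ = (p₁ × p₂)/|p₁ × p₂|.
Here n̂_z ≈ +0.297; the vertex latitude is φ_max = arccos|n̂_z| ≈ 72.8°.
Check via Clairaut: cos φ_max = |cos φ₁| · sin C = cos(36.3°)·sin(158.4°) ≈ 0.297, again giving ≈ 72.8°.

≈ 72.8°S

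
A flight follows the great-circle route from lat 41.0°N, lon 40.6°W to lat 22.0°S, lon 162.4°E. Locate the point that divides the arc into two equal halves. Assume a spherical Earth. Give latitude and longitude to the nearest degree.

Convert each endpoint to a unit vector on the sphere (x = cos φ cos λ, y = cos φ sin λ, z = sin φ).
The central angle between the endpoints is δ = arccos(p₁·p₂) ≈ 2.668 rad (152.9°).
Interpolate at f = 1/2 with slerp weights a = sin((1−f)δ)/sin δ ≈ 2.131, b = sin(fδ)/sin δ ≈ 2.131.
p = a·p₁ + b·p₂ ≈ (-0.662, -0.449, 0.600); φ = arcsin(p_z) ≈ 36.85°, λ = atan2(p_y, p_x) ≈ -145.85°.

≈ lat 37°N, lon 146°W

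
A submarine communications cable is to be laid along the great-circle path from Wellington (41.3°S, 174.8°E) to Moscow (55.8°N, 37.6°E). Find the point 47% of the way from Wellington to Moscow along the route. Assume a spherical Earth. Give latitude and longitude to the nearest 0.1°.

Write both endpoints as unit vectors p₁, p₂ with components (cos φ cos λ, cos φ sin λ, sin φ).
The central angle between the endpoints is δ = arccos(p₁·p₂) ≈ 2.598 rad (148.8°).
Interpolate at f = 0.47 with slerp weights a = sin((1−f)δ)/sin δ ≈ 1.896, b = sin(fδ)/sin δ ≈ 1.815.
p = a·p₁ + b·p₂ ≈ (-0.610, 0.752, 0.250); φ = arcsin(p_z) ≈ 14.48°, λ = atan2(p_y, p_x) ≈ 129.07°.

≈ (14.5°N, 129.1°E)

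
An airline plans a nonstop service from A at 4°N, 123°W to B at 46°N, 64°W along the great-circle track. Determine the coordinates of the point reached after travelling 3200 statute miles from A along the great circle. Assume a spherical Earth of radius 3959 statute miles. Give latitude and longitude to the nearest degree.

≈ 37°N, 87°W

Write both endpoints as unit vectors p₁, p₂ with components (cos φ cos λ, cos φ sin λ, sin φ).
The central angle between the endpoints is δ = arccos(p₁·p₂) ≈ 1.152 rad (66.0°). The total great-circle distance is δ·R ≈ 1.152 × 3959 ≈ 4559 mi, so the target fraction is f = 3200/4559 ≈ 0.702.
Interpolate at f ≈ 0.702 with slerp weights a = sin((1−f)δ)/sin δ ≈ 0.368, b = sin(fδ)/sin δ ≈ 0.792.
p = a·p₁ + b·p₂ ≈ (0.041, -0.803, 0.595); φ = arcsin(p_z) ≈ 36.53°, λ = atan2(p_y, p_x) ≈ -87.08°.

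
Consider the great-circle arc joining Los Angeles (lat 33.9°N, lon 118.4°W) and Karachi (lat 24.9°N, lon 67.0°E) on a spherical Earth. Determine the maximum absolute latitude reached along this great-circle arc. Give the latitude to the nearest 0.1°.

≈ 85.3°N

The great circle lies in the plane with unit normal n̂ = (p₁ × p₂)/|p₁ × p₂|.
Here n̂_z ≈ -0.083; the vertex latitude is φ_max = arccos|n̂_z| ≈ 85.3°.
Check via Clairaut: cos φ_max = |cos φ₁| · sin C = cos(33.9°)·sin(5.7°) ≈ 0.083, again giving ≈ 85.3°.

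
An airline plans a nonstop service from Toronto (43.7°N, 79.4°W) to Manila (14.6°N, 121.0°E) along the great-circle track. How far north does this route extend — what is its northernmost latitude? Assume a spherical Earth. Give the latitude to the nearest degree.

≈ 74°N

The great circle lies in the plane with unit normal n̂ = (p₁ × p₂)/|p₁ × p₂|.
Here n̂_z ≈ -0.278; the vertex latitude is φ_max = arccos|n̂_z| ≈ 73.8°.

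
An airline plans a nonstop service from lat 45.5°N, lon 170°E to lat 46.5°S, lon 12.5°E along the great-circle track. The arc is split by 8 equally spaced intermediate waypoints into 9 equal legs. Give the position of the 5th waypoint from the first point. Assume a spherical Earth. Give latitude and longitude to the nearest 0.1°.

Write both endpoints as unit vectors p₁, p₂ with components (cos φ cos λ, cos φ sin λ, sin φ).
The central angle between the endpoints is δ = arccos(p₁·p₂) ≈ 2.869 rad (164.4°).
Interpolate at f = 5/9 with slerp weights a = sin((1−f)δ)/sin δ ≈ 3.555, b = sin(fδ)/sin δ ≈ 3.716.
p = a·p₁ + b·p₂ ≈ (0.043, 0.986, -0.159); φ = arcsin(p_z) ≈ -9.17°, λ = atan2(p_y, p_x) ≈ 87.51°.

≈ lat 9.2°S, lon 87.5°E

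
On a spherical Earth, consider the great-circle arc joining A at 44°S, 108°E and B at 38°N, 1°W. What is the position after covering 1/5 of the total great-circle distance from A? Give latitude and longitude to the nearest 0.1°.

≈ 31.5°S, 79.5°E

From cos δ = sin φ₁ sin φ₂ + cos φ₁ cos φ₂ cos Δλ, the central angle is δ ≈ 2.230 rad (127.8°).
Interpolate at f = 1/5 with slerp weights a = sin((1−f)δ)/sin δ ≈ 1.236, b = sin(fδ)/sin δ ≈ 0.545.
p = a·p₁ + b·p₂ ≈ (0.155, 0.838, -0.523); φ = arcsin(p_z) ≈ -31.53°, λ = atan2(p_y, p_x) ≈ 79.52°.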